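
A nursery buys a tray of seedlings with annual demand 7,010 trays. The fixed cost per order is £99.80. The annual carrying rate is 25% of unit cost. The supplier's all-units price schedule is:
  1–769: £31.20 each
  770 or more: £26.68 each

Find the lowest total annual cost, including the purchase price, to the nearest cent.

TC* ≈ £190,503.32

Holding cost per unit per year at price C is H = 0.25·C.
Candidates are each tier's EOQ (if it falls in that tier) and each price-break quantity.
EOQ at £31.20 = 423.5 (feasible in tier 1): TC = 7,010×£31.20 + (7,010/423.5)×99.8 + (423.5/2)×0.25×£31.20 = £222,015.59.
EOQ at £26.68 = 458.0 < 770, so use break Q=770: TC = 7,010×£26.68 + (7,010/770.0)×99.8 + (770.0/2)×0.25×£26.68 = £190,503.32.
Lowest total cost among the candidates is at Q = 770.0.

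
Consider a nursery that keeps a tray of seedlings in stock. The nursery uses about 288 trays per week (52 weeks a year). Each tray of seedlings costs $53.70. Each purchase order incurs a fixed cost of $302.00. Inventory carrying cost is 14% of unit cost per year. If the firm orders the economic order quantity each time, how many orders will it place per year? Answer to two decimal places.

Annual demand D = 288 × 52 = 14,976.
Holding cost H = 0.14 × $53.70 = $7.5180 per unit per year.
EOQ = √(2DS/H) = √(2 × 14,976 × 302 / 7.518) ≈ 1096.90.
Orders per year = D / Q* = 14,976 / 1096.90 ≈ 13.653.

N ≈ 13.65 orders per year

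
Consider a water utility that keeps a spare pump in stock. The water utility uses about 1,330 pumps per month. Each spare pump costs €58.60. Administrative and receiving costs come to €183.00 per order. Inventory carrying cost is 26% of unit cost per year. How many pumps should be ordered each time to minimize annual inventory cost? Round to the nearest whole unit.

Q* ≈ 619 pumps

Annual demand D = 1,330 × 12 = 15,960.
Holding cost H = 0.26 × €58.60 = €15.2360 per unit per year.
EOQ = √(2DS / H) = √(2 × 15,960 × 183 / 15.236).
= √(5,841,360 / 15.236) = √383,391.9664 ≈ 619.187.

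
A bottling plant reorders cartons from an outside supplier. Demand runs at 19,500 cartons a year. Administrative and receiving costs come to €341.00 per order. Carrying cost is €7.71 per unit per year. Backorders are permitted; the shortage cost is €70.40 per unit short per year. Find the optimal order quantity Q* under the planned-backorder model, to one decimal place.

With planned backorders, Q* = √(2DS/H) · √((H+B)/B).
√(2DS/H) = √(2 × 19,500 × 341 / 7.71) = 1313.356.
√((H+B)/B) = √((7.71+70.4)/70.4) = 1.0533.
Q* ≈ 1383.405.

Q* ≈ 1,383.4 cartons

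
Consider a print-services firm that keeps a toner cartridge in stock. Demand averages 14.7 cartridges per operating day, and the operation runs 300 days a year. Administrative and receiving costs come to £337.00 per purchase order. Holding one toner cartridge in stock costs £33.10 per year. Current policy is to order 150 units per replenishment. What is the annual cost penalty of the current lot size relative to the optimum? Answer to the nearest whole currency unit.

Extra cost ≈ £2,471 per year

Annual demand D = 14.7 × 300 = 4,410.
EOQ = √(2DS/H) = √(2 × 4,410 × 337 / 33.1) ≈ 299.66.
Cost at Q* = (D/Q*)S + (Q*/2)H = √(2DSH) ≈ £9,918.89.
Cost at Q = 150: (4,410/150)×337 + (150/2)×33.1 = £9,907.80 + £2,482.50 = £12,390.30.
Excess = £12,390.30 − £9,918.89 = £2,471.41.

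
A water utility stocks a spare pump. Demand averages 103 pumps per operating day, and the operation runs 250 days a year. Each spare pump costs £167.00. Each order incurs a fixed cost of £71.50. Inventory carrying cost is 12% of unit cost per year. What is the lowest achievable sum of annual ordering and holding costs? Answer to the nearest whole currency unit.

TC* ≈ £8,590

Annual demand D = 103 × 250 = 25,750.
Holding cost H = 0.12 × £167.00 = £20.0400 per unit per year.
EOQ = √(2DS/H) = √(2 × 25,750 × 71.5 / 20.04) ≈ 428.65.
At the optimum the two cost components are equal, so total cost = 2·(Q*/2)H = Q*·H.
Minimum total = √(2DSH) = √(2 × 25,750 × 71.5 × 20.04) ≈ 8590.244.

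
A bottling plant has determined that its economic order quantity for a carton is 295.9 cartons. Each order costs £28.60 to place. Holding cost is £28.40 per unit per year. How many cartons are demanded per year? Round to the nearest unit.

D ≈ 43,472 cartons per year

Invert the EOQ relation Q*² = 2DS/H.
From Q* = √(2DS/H): D = Q*²H / (2S) = 295.9² × 28.4 / (2 × 28.6) = 43472.262.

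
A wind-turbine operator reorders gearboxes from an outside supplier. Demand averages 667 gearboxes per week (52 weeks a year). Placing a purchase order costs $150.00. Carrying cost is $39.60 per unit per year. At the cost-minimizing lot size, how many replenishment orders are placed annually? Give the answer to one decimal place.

Annual demand D = 667 × 52 = 34,684.
Q* = √(2DS/H) = √(2 × 34,684 × 150 / 39.6) ≈ 512.60.
Orders per year = D / Q* = 34,684 / 512.60 ≈ 67.663.

N ≈ 67.7 orders per year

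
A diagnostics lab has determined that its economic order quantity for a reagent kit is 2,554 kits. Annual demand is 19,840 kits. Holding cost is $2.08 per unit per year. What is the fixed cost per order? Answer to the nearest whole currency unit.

S ≈ $342

Invert the EOQ relation Q*² = 2DS/H.
From Q* = √(2DS/H): S = Q*²H / (2D) = 2,554² × 2.08 / (2 × 19,840) = 341.9270.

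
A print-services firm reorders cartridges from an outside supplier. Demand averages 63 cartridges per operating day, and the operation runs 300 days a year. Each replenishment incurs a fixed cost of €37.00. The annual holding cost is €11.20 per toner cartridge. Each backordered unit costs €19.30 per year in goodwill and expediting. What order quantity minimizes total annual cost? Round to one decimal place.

Q* ≈ 444.2 cartridges

Annual demand D = 63 × 300 = 18,900.
With planned backorders, Q* = √(2DS/H) · √((H+B)/B).
√(2DS/H) = √(2 × 18,900 × 37 / 11.2) = 353.377.
√((H+B)/B) = √((11.2+19.3)/19.3) = 1.2571.
Q* ≈ 444.231.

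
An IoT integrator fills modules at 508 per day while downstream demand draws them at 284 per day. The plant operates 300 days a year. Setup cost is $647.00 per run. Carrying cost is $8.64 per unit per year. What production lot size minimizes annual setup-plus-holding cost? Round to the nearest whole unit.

Q* ≈ 5,379 modules

Annual demand D = 284 × 300 = 85,200.
Production build-up factor (1 − d/p) = 1 − 284/508 = 0.4409.
Q* = √(2DS / (H(1 − d/p))) = √(2 × 85,200 × 647 / (8.64 × 0.4409)).
= √(110,248,800 / 3.8098) ≈ 5379.450.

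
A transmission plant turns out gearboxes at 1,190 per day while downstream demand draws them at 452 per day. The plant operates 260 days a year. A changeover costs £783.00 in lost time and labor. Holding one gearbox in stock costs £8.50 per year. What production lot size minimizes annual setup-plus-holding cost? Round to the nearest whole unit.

Annual demand D = 452 × 260 = 117,520.
Production build-up factor (1 − d/p) = 1 − 452/1,190 = 0.6202.
Q* = √(2DS / (H(1 − d/p))) = √(2 × 117,520 × 783 / (8.5 × 0.6202)).
= √(184,036,320 / 5.2714) ≈ 5908.641.

Q* ≈ 5,909 gearboxes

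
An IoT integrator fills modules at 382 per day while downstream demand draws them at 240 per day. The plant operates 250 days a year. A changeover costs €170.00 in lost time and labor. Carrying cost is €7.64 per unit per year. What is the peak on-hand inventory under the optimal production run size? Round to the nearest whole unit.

Annual demand D = 240 × 250 = 60,000.
Production build-up factor (1 − d/p) = 1 − 240/382 = 0.3717.
Q* = √(2DS / (H(1 − d/p))) = √(2 × 60,000 × 170 / (7.64 × 0.3717)).
= √(20,400,000 / 2.84) ≈ 2680.130.
Maximum inventory = Q*(1 − d/p) = 2680.130 × 0.3717 ≈ 996.279.

I_max ≈ 996 modules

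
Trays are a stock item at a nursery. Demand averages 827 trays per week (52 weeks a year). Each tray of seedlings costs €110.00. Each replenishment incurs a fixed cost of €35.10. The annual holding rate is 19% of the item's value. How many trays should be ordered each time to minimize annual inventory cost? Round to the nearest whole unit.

Annual demand D = 827 × 52 = 43,004.
Holding cost H = 0.19 × €110.00 = €20.9000 per unit per year.
EOQ = √(2DS / H) = √(2 × 43,004 × 35.1 / 20.9).
= √(3,018,880.8 / 20.9) = √144,444.0574 ≈ 380.058.

Q* ≈ 380 trays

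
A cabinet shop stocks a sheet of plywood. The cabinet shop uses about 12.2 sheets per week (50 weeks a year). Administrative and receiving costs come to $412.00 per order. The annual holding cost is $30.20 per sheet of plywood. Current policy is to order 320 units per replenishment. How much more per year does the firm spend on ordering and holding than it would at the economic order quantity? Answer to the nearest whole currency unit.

Extra cost ≈ $1,721 per year

Annual demand D = 12.2 × 50 = 610.
EOQ = √(2DS/H) = √(2 × 610 × 412 / 30.2) ≈ 129.01.
Cost at Q* = (D/Q*)S + (Q*/2)H = √(2DSH) ≈ $3,896.12.
Cost at Q = 320: (610/320)×412 + (320/2)×30.2 = $785.38 + $4,832.00 = $5,617.38.
Excess = $5,617.38 − $3,896.12 = $1,721.26.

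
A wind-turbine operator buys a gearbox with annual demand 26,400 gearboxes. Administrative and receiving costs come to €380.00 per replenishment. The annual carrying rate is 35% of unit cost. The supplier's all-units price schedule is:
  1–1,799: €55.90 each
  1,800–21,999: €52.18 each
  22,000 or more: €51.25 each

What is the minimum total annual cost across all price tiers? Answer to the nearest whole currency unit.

TC* ≈ €1,399,562

Holding cost per unit per year at price C is H = 0.35·C.
Candidates are each tier's EOQ (if it falls in that tier) and each price-break quantity.
EOQ at €55.90 = 1012.7 (feasible in tier 1): TC = 26,400×€55.90 + (26,400/1012.7)×380 + (1012.7/2)×0.35×€55.90 = €1,495,572.93.
EOQ at €52.18 = 1048.1 < 1800, so use break Q=1800: TC = 26,400×€52.18 + (26,400/1800.0)×380 + (1800.0/2)×0.35×€52.18 = €1,399,562.03.
EOQ at €51.25 = 1057.6 < 22000, so use break Q=22000: TC = 26,400×€51.25 + (26,400/22000.0)×380 + (22000.0/2)×0.35×€51.25 = €1,550,768.50.
Lowest total cost among the candidates is at Q = 1800.0.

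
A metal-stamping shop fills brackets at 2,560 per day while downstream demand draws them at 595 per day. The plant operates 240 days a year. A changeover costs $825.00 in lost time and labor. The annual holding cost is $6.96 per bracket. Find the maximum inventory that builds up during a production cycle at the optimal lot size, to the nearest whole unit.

Annual demand D = 595 × 240 = 142,800.
Production build-up factor (1 − d/p) = 1 − 595/2,560 = 0.7676.
Q* = √(2DS / (H(1 − d/p))) = √(2 × 142,800 × 825 / (6.96 × 0.7676)).
= √(235,620,000 / 5.3423) ≈ 6641.102.
Maximum inventory = Q*(1 − d/p) = 6641.102 × 0.7676 ≈ 5097.565.

I_max ≈ 5,098 brackets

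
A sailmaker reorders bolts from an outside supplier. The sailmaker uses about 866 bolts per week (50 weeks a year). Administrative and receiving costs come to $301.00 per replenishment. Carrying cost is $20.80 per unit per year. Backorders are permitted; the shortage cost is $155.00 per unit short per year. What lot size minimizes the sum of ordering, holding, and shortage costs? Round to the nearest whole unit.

Q* ≈ 1,192 bolts

Annual demand D = 866 × 50 = 43,300.
With planned backorders, Q* = √(2DS/H) · √((H+B)/B).
√(2DS/H) = √(2 × 43,300 × 301 / 20.8) = 1119.465.
√((H+B)/B) = √((20.8+155)/155) = 1.0650.
Q* ≈ 1192.214.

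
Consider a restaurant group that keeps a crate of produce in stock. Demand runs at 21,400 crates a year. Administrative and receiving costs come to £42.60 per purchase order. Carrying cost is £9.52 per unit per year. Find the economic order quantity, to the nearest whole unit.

EOQ = √(2DS / H) = √(2 × 21,400 × 42.6 / 9.52).
= √(1,823,280 / 9.52) = √191,521.0084 ≈ 437.631.

Q* ≈ 438 crates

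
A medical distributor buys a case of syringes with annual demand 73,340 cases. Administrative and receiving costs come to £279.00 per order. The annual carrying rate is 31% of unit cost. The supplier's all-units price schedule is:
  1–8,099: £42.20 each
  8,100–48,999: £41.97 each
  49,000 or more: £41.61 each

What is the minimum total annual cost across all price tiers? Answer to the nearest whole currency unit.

TC* ≈ £3,118,086

Holding cost per unit per year at price C is H = 0.31·C.
Candidates are each tier's EOQ (if it falls in that tier) and each price-break quantity.
EOQ at £42.20 = 1768.7 (feasible in tier 1): TC = 73,340×£42.20 + (73,340/1768.7)×279 + (1768.7/2)×0.31×£42.20 = £3,118,085.94.
EOQ at £41.97 = 1773.5 < 8100, so use break Q=8100: TC = 73,340×£41.97 + (73,340/8100.0)×279 + (8100.0/2)×0.31×£41.97 = £3,133,299.29.
EOQ at £41.61 = 1781.2 < 49000, so use break Q=49000: TC = 73,340×£41.61 + (73,340/49000.0)×279 + (49000.0/2)×0.31×£41.61 = £3,368,122.94.
Lowest total cost among the candidates is at Q = 1768.7.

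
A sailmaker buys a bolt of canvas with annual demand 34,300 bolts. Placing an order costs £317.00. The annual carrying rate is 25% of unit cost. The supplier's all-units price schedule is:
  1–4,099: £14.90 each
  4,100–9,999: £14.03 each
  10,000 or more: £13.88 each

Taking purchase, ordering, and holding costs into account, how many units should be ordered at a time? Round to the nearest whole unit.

Holding cost per unit per year at price C is H = 0.25·C.
Candidates are each tier's EOQ (if it falls in that tier) and each price-break quantity.
EOQ at £14.90 = 2416.2 (feasible in tier 1): TC = 34,300×£14.90 + (34,300/2416.2)×317 + (2416.2/2)×0.25×£14.90 = £520,070.26.
EOQ at £14.03 = 2490.0 < 4100, so use break Q=4100: TC = 34,300×£14.03 + (34,300/4100.0)×317 + (4100.0/2)×0.25×£14.03 = £491,071.35.
EOQ at £13.88 = 2503.4 < 10000, so use break Q=10000: TC = 34,300×£13.88 + (34,300/10000.0)×317 + (10000.0/2)×0.25×£13.88 = £494,521.31.
Lowest total cost is £491,071.35 at Q = 4100.0.

Q* ≈ 4,100 bolts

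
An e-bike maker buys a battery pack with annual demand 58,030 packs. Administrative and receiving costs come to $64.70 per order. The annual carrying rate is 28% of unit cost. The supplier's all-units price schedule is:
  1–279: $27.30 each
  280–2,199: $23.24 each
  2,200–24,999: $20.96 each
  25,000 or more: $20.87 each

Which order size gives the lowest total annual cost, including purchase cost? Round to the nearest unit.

Q* ≈ 2,200 packs

Holding cost per unit per year at price C is H = 0.28·C.
Evaluate total cost at each tier's feasible EOQ or, if the EOQ is below the tier, at the tier's minimum quantity.
Tier 1 ($27.30): EOQ = 991.1 exceeds tier's upper bound 279, so this tier is dominated.
EOQ at $23.24 = 1074.2 (feasible in tier 2): TC = 58,030×$23.24 + (58,030/1074.2)×64.7 + (1074.2/2)×0.28×$23.24 = $1,355,607.41.
EOQ at $20.96 = 1131.1 < 2200, so use break Q=2200: TC = 58,030×$20.96 + (58,030/2200.0)×64.7 + (2200.0/2)×0.28×$20.96 = $1,224,471.09.
EOQ at $20.87 = 1133.6 < 25000, so use break Q=25000: TC = 58,030×$20.87 + (58,030/25000.0)×64.7 + (25000.0/2)×0.28×$20.87 = $1,284,281.28.
Lowest total cost is $1,224,471.09 at Q = 2200.0.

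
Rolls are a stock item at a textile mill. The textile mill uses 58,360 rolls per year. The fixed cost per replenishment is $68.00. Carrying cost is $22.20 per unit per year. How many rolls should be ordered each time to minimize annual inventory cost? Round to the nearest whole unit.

EOQ = √(2DS / H) = √(2 × 58,360 × 68 / 22.2).
= √(7,936,960 / 22.2) = √357,520.7207 ≈ 597.930.

Q* ≈ 598 rolls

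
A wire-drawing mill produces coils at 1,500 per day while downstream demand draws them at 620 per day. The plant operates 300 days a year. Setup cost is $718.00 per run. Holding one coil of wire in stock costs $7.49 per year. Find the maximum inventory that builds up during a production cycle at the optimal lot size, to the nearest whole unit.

I_max ≈ 4,574 coils

Annual demand D = 620 × 300 = 186,000.
Production build-up factor (1 − d/p) = 1 − 620/1,500 = 0.5867.
Q* = √(2DS / (H(1 − d/p))) = √(2 × 186,000 × 718 / (7.49 × 0.5867)).
= √(267,096,000 / 4.3941) ≈ 7796.453.
Maximum inventory = Q*(1 − d/p) = 7796.453 × 0.5867 ≈ 4573.919.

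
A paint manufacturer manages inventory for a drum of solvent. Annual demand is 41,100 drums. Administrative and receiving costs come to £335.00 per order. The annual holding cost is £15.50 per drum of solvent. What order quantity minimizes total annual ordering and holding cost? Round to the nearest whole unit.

Q* ≈ 1,333 drums

EOQ = √(2DS / H) = √(2 × 41,100 × 335 / 15.5).
= √(27,537,000 / 15.5) = √1,776,580.6452 ≈ 1332.884.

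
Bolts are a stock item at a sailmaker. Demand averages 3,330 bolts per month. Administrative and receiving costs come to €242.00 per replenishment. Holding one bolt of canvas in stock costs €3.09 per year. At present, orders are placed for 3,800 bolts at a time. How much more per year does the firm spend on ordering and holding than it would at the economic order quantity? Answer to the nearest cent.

Annual demand D = 3,330 × 12 = 39,960.
EOQ = √(2DS/H) = √(2 × 39,960 × 242 / 3.09) ≈ 2501.82.
Cost at Q* = (D/Q*)S + (Q*/2)H = √(2DSH) ≈ €7,730.63.
Cost at Q = 3,800: (39,960/3,800)×242 + (3,800/2)×3.09 = €2,544.82 + €5,871.00 = €8,415.82.
Excess = €8,415.82 − €7,730.63 = €685.20.

Extra cost ≈ €685.20 per year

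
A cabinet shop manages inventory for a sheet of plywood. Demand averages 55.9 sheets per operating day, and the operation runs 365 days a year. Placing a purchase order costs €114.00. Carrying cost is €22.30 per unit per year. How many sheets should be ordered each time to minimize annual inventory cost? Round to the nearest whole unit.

Q* ≈ 457 sheets

Annual demand D = 55.9 × 365 = 20,403.5.
EOQ = √(2DS / H) = √(2 × 20,403.5 × 114 / 22.3).
= √(4,651,998 / 22.3) = √208,609.7758 ≈ 456.738.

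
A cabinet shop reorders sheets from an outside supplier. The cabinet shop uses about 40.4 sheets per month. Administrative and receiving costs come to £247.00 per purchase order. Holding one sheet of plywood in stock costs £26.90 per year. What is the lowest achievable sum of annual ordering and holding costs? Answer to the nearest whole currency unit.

Annual demand D = 40.4 × 12 = 484.8.
The optimal lot size = √(2DS/H) = √(2 × 484.8 × 247 / 26.9) ≈ 94.36.
At the optimum the two cost components are equal, so total cost = 2·(Q*/2)H = Q*·H.
Minimum total = √(2DSH) = √(2 × 484.8 × 247 × 26.9) ≈ 2538.171.

TC* ≈ £2,538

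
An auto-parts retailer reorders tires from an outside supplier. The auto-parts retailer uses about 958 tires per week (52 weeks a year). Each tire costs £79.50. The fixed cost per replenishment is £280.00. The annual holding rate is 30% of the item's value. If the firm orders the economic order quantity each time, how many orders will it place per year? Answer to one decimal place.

Annual demand D = 958 × 52 = 49,816.
Holding cost H = 0.30 × £79.50 = £23.8500 per unit per year.
EOQ = √(2DS/H) = √(2 × 49,816 × 280 / 23.85) ≈ 1081.52.
Orders per year = D / Q* = 49,816 / 1081.52 ≈ 46.061.

N ≈ 46.1 orders per year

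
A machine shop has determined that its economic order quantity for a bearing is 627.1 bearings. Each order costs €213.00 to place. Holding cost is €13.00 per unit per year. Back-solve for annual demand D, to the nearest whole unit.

Squaring Q* = √(2DS/H) gives Q*² = 2DS/H.
From Q* = √(2DS/H): D = Q*²H / (2S) = 627.1² × 13 / (2 × 213) = 12000.721.

D ≈ 12,001 bearings per year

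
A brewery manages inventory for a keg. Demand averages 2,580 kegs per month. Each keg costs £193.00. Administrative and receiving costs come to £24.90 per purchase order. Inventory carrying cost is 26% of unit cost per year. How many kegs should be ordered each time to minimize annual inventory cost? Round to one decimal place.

Q* ≈ 175.3 kegs

Annual demand D = 2,580 × 12 = 30,960.
Holding cost H = 0.26 × £193.00 = £50.1800 per unit per year.
EOQ = √(2DS / H) = √(2 × 30,960 × 24.9 / 50.18).
= √(1,541,808 / 50.18) = √30,725.548 ≈ 175.287.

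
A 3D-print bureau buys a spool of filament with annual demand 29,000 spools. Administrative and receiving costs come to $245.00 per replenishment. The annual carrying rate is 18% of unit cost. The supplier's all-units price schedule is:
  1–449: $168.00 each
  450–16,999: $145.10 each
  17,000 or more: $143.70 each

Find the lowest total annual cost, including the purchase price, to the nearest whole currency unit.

TC* ≈ $4,227,165

Holding cost per unit per year at price C is H = 0.18·C.
Candidates are each tier's EOQ (if it falls in that tier) and each price-break quantity.
Tier 1 ($168.00): EOQ = 685.5 exceeds tier's upper bound 449, so this tier is dominated.
EOQ at $145.10 = 737.6 (feasible in tier 2): TC = 29,000×$145.10 + (29,000/737.6)×245 + (737.6/2)×0.18×$145.10 = $4,227,164.91.
EOQ at $143.70 = 741.2 < 17000, so use break Q=17000: TC = 29,000×$143.70 + (29,000/17000.0)×245 + (17000.0/2)×0.18×$143.70 = $4,387,578.94.
Lowest total cost among the candidates is at Q = 737.6.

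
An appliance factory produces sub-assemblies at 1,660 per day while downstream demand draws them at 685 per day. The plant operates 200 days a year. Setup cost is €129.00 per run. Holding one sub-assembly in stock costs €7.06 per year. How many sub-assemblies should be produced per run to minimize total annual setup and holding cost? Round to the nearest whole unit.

Q* ≈ 2,920 sub-assemblies

Annual demand D = 685 × 200 = 137,000.
Production build-up factor (1 − d/p) = 1 − 685/1,660 = 0.5873.
Q* = √(2DS / (H(1 − d/p))) = √(2 × 137,000 × 129 / (7.06 × 0.5873)).
= √(35,346,000 / 4.1467) ≈ 2919.574.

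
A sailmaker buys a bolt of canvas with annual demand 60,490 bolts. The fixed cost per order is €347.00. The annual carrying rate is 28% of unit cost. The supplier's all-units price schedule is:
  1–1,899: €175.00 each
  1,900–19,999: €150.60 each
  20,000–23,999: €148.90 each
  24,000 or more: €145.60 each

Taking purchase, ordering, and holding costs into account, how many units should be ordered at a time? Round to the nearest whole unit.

Q* ≈ 1,900 bolts

Holding cost per unit per year at price C is H = 0.28·C.
Candidates are each tier's EOQ (if it falls in that tier) and each price-break quantity.
EOQ at €175.00 = 925.6 (feasible in tier 1): TC = 60,490×€175.00 + (60,490/925.6)×347 + (925.6/2)×0.28×€175.00 = €10,631,104.41.
EOQ at €150.60 = 997.8 < 1900, so use break Q=1900: TC = 60,490×€150.60 + (60,490/1900.0)×347 + (1900.0/2)×0.28×€150.60 = €9,160,900.98.
EOQ at €148.90 = 1003.4 < 20000, so use break Q=20000: TC = 60,490×€148.90 + (60,490/20000.0)×347 + (20000.0/2)×0.28×€148.90 = €9,424,930.50.
EOQ at €145.60 = 1014.8 < 24000, so use break Q=24000: TC = 60,490×€145.60 + (60,490/24000.0)×347 + (24000.0/2)×0.28×€145.60 = €9,297,434.58.
Lowest total cost is €9,160,900.98 at Q = 1900.0.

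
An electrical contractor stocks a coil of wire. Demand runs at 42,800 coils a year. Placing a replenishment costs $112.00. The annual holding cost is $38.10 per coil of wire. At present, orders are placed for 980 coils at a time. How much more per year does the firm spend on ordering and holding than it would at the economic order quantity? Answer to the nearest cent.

Extra cost ≈ $4,448.33 per year

EOQ = √(2DS/H) = √(2 × 42,800 × 112 / 38.1) ≈ 501.63.
Cost at Q* = (D/Q*)S + (Q*/2)H = √(2DSH) ≈ $19,112.10.
Cost at Q = 980: (42,800/980)×112 + (980/2)×38.1 = $4,891.43 + $18,669.00 = $23,560.43.
Excess = $23,560.43 − $19,112.10 = $4,448.33.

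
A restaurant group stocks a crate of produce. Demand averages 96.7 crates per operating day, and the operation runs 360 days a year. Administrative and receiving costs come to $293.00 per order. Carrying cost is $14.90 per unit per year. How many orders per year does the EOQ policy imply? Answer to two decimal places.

N ≈ 29.75 orders per year

Annual demand D = 96.7 × 360 = 34,812.
The optimal lot size = √(2DS/H) = √(2 × 34,812 × 293 / 14.9) ≈ 1170.09.
Orders per year = D / Q* = 34,812 / 1170.09 ≈ 29.751.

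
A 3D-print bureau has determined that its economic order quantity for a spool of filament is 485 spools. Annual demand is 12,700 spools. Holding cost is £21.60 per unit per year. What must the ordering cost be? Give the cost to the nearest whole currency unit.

Invert the EOQ relation Q*² = 2DS/H.
From Q* = √(2DS/H): S = Q*²H / (2D) = 485² × 21.6 / (2 × 12,700) = 200.0339.

S ≈ £200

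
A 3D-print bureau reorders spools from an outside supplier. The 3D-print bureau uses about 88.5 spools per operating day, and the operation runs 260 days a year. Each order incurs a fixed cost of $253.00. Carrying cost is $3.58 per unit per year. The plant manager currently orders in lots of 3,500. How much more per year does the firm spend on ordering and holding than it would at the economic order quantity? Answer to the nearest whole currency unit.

Extra cost ≈ $1,472 per year

Annual demand D = 88.5 × 260 = 23,010.
EOQ = √(2DS/H) = √(2 × 23,010 × 253 / 3.58) ≈ 1803.40.
Cost at Q* = (D/Q*)S + (Q*/2)H = √(2DSH) ≈ $6,456.17.
Cost at Q = 3,500: (23,010/3,500)×253 + (3,500/2)×3.58 = $1,663.29 + $6,265.00 = $7,928.29.
Excess = $7,928.29 − $6,456.17 = $1,472.12.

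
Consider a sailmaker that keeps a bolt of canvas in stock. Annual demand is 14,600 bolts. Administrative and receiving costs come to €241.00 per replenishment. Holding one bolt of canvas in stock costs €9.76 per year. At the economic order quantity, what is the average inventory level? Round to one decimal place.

Average inventory ≈ 424.6 bolts

Q* = √(2DS/H) = √(2 × 14,600 × 241 / 9.76) ≈ 849.13.
Average inventory = Q*/2 ≈ 849.13 / 2 = 424.566.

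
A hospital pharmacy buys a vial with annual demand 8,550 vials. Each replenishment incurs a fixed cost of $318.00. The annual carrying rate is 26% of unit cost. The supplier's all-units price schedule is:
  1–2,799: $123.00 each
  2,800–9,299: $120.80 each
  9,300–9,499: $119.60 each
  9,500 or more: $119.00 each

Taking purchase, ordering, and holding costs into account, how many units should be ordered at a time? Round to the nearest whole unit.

Q* ≈ 412 vials

Holding cost per unit per year at price C is H = 0.26·C.
For each price level, check whether its EOQ is feasible; otherwise the best quantity at that price is the breakpoint.
EOQ at $123.00 = 412.4 (feasible in tier 1): TC = 8,550×$123.00 + (8,550/412.4)×318 + (412.4/2)×0.26×$123.00 = $1,064,837.15.
EOQ at $120.80 = 416.1 < 2800, so use break Q=2800: TC = 8,550×$120.80 + (8,550/2800.0)×318 + (2800.0/2)×0.26×$120.80 = $1,077,782.24.
EOQ at $119.60 = 418.2 < 9300, so use break Q=9300: TC = 8,550×$119.60 + (8,550/9300.0)×318 + (9300.0/2)×0.26×$119.60 = $1,167,468.75.
EOQ at $119.00 = 419.2 < 9500, so use break Q=9500: TC = 8,550×$119.00 + (8,550/9500.0)×318 + (9500.0/2)×0.26×$119.00 = $1,164,701.20.
Lowest total cost is $1,064,837.15 at Q = 412.4.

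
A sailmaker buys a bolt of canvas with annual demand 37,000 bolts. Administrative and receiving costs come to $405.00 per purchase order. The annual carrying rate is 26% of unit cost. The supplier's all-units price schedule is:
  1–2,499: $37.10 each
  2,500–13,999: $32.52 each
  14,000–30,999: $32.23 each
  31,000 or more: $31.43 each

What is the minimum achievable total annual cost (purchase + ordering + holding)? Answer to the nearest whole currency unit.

TC* ≈ $1,219,803

Holding cost per unit per year at price C is H = 0.26·C.
Candidates are each tier's EOQ (if it falls in that tier) and each price-break quantity.
EOQ at $37.10 = 1762.7 (feasible in tier 1): TC = 37,000×$37.10 + (37,000/1762.7)×405 + (1762.7/2)×0.26×$37.10 = $1,389,702.67.
EOQ at $32.52 = 1882.7 < 2500, so use break Q=2500: TC = 37,000×$32.52 + (37,000/2500.0)×405 + (2500.0/2)×0.26×$32.52 = $1,219,803.00.
EOQ at $32.23 = 1891.2 < 14000, so use break Q=14000: TC = 37,000×$32.23 + (37,000/14000.0)×405 + (14000.0/2)×0.26×$32.23 = $1,252,238.96.
EOQ at $31.43 = 1915.1 < 31000, so use break Q=31000: TC = 37,000×$31.43 + (37,000/31000.0)×405 + (31000.0/2)×0.26×$31.43 = $1,290,056.29.
Lowest total cost among the candidates is at Q = 2500.0.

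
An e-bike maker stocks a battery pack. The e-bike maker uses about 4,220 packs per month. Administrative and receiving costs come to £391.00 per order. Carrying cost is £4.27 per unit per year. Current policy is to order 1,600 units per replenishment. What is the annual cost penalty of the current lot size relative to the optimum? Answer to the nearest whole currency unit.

Annual demand D = 4,220 × 12 = 50,640.
EOQ = √(2DS/H) = √(2 × 50,640 × 391 / 4.27) ≈ 3045.34.
Cost at Q* = (D/Q*)S + (Q*/2)H = √(2DSH) ≈ £13,003.62.
Cost at Q = 1,600: (50,640/1,600)×391 + (1,600/2)×4.27 = £12,375.15 + £3,416.00 = £15,791.15.
Excess = £15,791.15 − £13,003.62 = £2,787.53.

Extra cost ≈ £2,788 per year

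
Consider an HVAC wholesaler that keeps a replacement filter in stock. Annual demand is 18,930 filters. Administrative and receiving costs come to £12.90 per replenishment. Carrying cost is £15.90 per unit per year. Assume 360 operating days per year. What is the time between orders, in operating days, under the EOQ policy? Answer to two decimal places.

T ≈ 3.33 days

EOQ = √(2DS/H) = √(2 × 18,930 × 12.9 / 15.9) ≈ 175.26.
Cycle time = Q*/D × 360 = 175.26 / 18,930 × 360 ≈ 3.333 days.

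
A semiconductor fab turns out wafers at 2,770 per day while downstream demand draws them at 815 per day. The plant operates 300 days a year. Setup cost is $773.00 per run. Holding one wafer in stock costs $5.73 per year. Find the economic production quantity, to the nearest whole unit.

Annual demand D = 815 × 300 = 244,500.
Production build-up factor (1 − d/p) = 1 − 815/2,770 = 0.7058.
Q* = √(2DS / (H(1 − d/p))) = √(2 × 244,500 × 773 / (5.73 × 0.7058)).
= √(377,997,000 / 4.0441) ≈ 9667.927.

Q* ≈ 9,668 wafers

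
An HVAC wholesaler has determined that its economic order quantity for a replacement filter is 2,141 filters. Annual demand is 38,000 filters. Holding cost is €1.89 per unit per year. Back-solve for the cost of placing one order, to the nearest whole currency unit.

S ≈ €114

Invert the EOQ relation Q*² = 2DS/H.
From Q* = √(2DS/H): S = Q*²H / (2D) = 2,141² × 1.89 / (2 × 38,000) = 113.9939.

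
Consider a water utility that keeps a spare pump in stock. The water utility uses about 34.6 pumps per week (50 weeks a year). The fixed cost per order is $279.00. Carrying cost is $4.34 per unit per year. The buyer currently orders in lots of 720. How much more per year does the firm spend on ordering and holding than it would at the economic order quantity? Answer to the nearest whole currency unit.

Extra cost ≈ $186 per year

Annual demand D = 34.6 × 50 = 1,730.
EOQ = √(2DS/H) = √(2 × 1,730 × 279 / 4.34) ≈ 471.62.
Cost at Q* = (D/Q*)S + (Q*/2)H = √(2DSH) ≈ $2,046.85.
Cost at Q = 720: (1,730/720)×279 + (720/2)×4.34 = $670.38 + $1,562.40 = $2,232.77.
Excess = $2,232.77 − $2,046.85 = $185.93.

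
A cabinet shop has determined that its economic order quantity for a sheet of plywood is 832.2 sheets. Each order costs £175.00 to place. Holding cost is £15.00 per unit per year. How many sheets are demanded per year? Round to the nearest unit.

The basic EOQ model gives Q* = √(2DS/H); rearrange for the unknown.
From Q* = √(2DS/H): D = Q*²H / (2S) = 832.2² × 15 / (2 × 175) = 29681.007.

D ≈ 29,681 sheets per year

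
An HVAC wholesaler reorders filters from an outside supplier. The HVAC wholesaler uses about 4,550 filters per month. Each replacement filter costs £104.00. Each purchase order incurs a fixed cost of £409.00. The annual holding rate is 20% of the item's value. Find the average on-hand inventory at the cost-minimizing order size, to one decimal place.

Average inventory ≈ 732.7 filters

Annual demand D = 4,550 × 12 = 54,600.
Holding cost H = 0.20 × £104.00 = £20.8000 per unit per year.
The optimal lot size = √(2DS/H) = √(2 × 54,600 × 409 / 20.8) ≈ 1465.35.
Average inventory = Q*/2 ≈ 1465.35 / 2 = 732.675.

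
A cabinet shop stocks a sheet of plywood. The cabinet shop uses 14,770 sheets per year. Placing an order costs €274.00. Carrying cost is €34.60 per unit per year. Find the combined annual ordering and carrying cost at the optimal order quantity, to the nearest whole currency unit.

TC* ≈ €16,735

Q* = √(2DS/H) = √(2 × 14,770 × 274 / 34.6) ≈ 483.66.
At Q*, ordering cost (D/Q*)S equals holding cost (Q*/2)H, each = √(DSH/2).
Minimum total = √(2DSH) = √(2 × 14,770 × 274 × 34.6) ≈ 16734.725.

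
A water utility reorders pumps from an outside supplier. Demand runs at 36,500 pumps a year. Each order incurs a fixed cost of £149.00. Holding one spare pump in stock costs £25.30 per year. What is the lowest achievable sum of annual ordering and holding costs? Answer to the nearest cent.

TC* ≈ £16,588.79

Q* = √(2DS/H) = √(2 × 36,500 × 149 / 25.3) ≈ 655.68.
At Q*, ordering cost (D/Q*)S equals holding cost (Q*/2)H, each = √(DSH/2).
Minimum total = √(2DSH) = √(2 × 36,500 × 149 × 25.3) ≈ 16588.794.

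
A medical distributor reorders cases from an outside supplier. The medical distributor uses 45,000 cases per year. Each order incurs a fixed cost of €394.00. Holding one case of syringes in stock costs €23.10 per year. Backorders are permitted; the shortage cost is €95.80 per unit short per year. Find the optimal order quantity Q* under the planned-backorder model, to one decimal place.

Q* ≈ 1,380.3 cases

With planned backorders, Q* = √(2DS/H) · √((H+B)/B).
√(2DS/H) = √(2 × 45,000 × 394 / 23.1) = 1238.977.
√((H+B)/B) = √((23.1+95.8)/95.8) = 1.1141.
Q* ≈ 1380.294.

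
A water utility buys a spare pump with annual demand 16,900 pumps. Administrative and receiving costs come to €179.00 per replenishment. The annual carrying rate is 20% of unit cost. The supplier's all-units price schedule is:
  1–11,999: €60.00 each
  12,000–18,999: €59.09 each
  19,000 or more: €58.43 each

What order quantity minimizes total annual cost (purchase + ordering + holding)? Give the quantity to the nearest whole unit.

Holding cost per unit per year at price C is H = 0.20·C.
For each price level, check whether its EOQ is feasible; otherwise the best quantity at that price is the breakpoint.
EOQ at €60.00 = 710.1 (feasible in tier 1): TC = 16,900×€60.00 + (16,900/710.1)×179 + (710.1/2)×0.20×€60.00 = €1,022,520.70.
EOQ at €59.09 = 715.5 < 12000, so use break Q=12000: TC = 16,900×€59.09 + (16,900/12000.0)×179 + (12000.0/2)×0.20×€59.09 = €1,069,781.09.
EOQ at €58.43 = 719.5 < 19000, so use break Q=19000: TC = 16,900×€58.43 + (16,900/19000.0)×179 + (19000.0/2)×0.20×€58.43 = €1,098,643.22.
Lowest total cost is €1,022,520.70 at Q = 710.1.

Q* ≈ 710 pumps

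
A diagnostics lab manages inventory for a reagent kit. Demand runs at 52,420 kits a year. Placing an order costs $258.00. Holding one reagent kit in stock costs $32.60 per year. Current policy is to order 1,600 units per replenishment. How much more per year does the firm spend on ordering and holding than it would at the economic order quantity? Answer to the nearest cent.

EOQ = √(2DS/H) = √(2 × 52,420 × 258 / 32.6) ≈ 910.89.
Cost at Q* = (D/Q*)S + (Q*/2)H = √(2DSH) ≈ $29,694.92.
Cost at Q = 1,600: (52,420/1,600)×258 + (1,600/2)×32.6 = $8,452.73 + $26,080.00 = $34,532.72.
Excess = $34,532.72 − $29,694.92 = $4,837.81.

Extra cost ≈ $4,837.81 per year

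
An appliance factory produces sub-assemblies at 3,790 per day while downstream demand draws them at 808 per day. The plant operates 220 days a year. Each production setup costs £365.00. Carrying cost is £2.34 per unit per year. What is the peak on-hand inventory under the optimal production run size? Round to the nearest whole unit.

Annual demand D = 808 × 220 = 177,760.
Production build-up factor (1 − d/p) = 1 − 808/3,790 = 0.7868.
Q* = √(2DS / (H(1 − d/p))) = √(2 × 177,760 × 365 / (2.34 × 0.7868)).
= √(129,764,800 / 1.8411) ≈ 8395.302.
Maximum inventory = Q*(1 − d/p) = 8395.302 × 0.7868 ≈ 6605.485.

I_max ≈ 6,605 sub-assemblies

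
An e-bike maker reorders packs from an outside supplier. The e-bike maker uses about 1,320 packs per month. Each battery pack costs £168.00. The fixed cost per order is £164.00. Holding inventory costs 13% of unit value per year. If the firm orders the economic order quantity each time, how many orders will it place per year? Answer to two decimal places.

Annual demand D = 1,320 × 12 = 15,840.
Holding cost H = 0.13 × £168.00 = £21.8400 per unit per year.
Q* = √(2DS/H) = √(2 × 15,840 × 164 / 21.84) ≈ 487.74.
Orders per year = D / Q* = 15,840 / 487.74 ≈ 32.476.

N ≈ 32.48 orders per year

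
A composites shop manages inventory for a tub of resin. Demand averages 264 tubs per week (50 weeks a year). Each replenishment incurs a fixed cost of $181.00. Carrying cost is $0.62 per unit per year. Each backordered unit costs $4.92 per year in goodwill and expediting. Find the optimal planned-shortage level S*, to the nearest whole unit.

Annual demand D = 264 × 50 = 13,200.
With planned backorders, Q* = √(2DS/H) · √((H+B)/B).
√(2DS/H) = √(2 × 13,200 × 181 / 0.62) = 2776.166.
√((H+B)/B) = √((0.62+4.92)/4.92) = 1.0611.
Q* ≈ 2945.898.
S* = Q* · H/(H+B) = 2945.898 × 0.62/5.54 ≈ 329.685.

S* ≈ 330 tubs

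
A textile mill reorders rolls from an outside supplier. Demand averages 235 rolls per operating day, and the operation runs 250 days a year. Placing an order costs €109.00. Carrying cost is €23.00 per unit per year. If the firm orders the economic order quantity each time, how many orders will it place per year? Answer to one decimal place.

Annual demand D = 235 × 250 = 58,750.
EOQ = √(2DS/H) = √(2 × 58,750 × 109 / 23) ≈ 746.22.
Orders per year = D / Q* = 58,750 / 746.22 ≈ 78.730.

N ≈ 78.7 orders per year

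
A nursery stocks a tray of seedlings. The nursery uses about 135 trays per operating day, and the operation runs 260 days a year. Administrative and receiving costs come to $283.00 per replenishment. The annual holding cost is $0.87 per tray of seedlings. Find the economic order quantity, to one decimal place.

Annual demand D = 135 × 260 = 35,100.
EOQ = √(2DS / H) = √(2 × 35,100 × 283 / 0.87).
= √(19,866,600 / 0.87) = √22,835,172.4138 ≈ 4778.616.

Q* ≈ 4,778.6 trays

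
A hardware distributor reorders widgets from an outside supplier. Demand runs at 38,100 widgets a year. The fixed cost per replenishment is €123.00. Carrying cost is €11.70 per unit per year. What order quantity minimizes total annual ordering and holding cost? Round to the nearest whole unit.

EOQ = √(2DS / H) = √(2 × 38,100 × 123 / 11.7).
= √(9,372,600 / 11.7) = √801,076.9231 ≈ 895.029.

Q* ≈ 895 widgets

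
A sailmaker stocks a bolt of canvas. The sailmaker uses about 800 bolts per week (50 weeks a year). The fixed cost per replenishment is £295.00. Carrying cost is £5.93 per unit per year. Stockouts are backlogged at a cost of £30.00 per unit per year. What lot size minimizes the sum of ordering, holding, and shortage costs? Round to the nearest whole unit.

Q* ≈ 2,183 bolts

Annual demand D = 800 × 50 = 40,000.
With planned backorders, Q* = √(2DS/H) · √((H+B)/B).
√(2DS/H) = √(2 × 40,000 × 295 / 5.93) = 1994.935.
√((H+B)/B) = √((5.93+30)/30) = 1.0944.
Q* ≈ 2183.216.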